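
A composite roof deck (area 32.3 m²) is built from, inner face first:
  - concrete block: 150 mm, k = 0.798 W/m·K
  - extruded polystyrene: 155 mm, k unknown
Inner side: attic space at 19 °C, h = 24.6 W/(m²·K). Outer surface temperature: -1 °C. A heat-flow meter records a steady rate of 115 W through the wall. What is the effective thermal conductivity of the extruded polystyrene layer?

Model the wall as resistances in series:
R_inner film = 1/(h_i·A) = 1/(24.6×32.3) = 0.001259 K/W
R_concrete block = L/(kA) = 0.15/(0.798×32.3) = 0.00582 K/W
Sum of known resistances R_other = 0.007078 K/W
Total R = ΔT/Q = 20/115 = 0.1739 K/W
R_extruded polystyrene = R_total − R_other = 0.1668 K/W
k = L/(R·A) = 0.155/(0.1668×32.3)

k ≈ 0.0288 W/(m·K)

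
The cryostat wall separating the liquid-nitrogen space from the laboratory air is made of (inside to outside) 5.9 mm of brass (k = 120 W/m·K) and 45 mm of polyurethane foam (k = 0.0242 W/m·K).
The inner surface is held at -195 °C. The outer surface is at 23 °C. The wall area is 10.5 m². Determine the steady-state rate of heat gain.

Q ≈ 1230 W

Treating each layer as a thermal resistance in series:
R_brass = L/(kA) = 0.0059/(120×10.5) = 4.683×10^-6 K/W
R_polyurethane foam = L/(kA) = 0.045/(0.0242×10.5) = 0.1771 K/W
R_total = 0.1771 K/W
Q = ΔT / R_total = 218 / 0.1771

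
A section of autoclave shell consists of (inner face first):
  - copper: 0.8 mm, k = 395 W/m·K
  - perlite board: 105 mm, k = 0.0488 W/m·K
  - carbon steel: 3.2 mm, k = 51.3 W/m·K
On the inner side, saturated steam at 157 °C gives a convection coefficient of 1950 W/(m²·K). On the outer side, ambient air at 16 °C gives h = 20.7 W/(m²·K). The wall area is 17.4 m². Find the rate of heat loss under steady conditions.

Treating each layer as a thermal resistance in series:
R_inner film = 1/(h_i·A) = 1/(1950×17.4) = 2.947×10^-5 K/W
R_copper = L/(kA) = 0.0008/(395×17.4) = 1.164×10^-7 K/W
R_perlite board = L/(kA) = 0.105/(0.0488×17.4) = 0.1237 K/W
R_carbon steel = L/(kA) = 0.0032/(51.3×17.4) = 3.585×10^-6 K/W
R_outer film = 1/(h_o·A) = 1/(20.7×17.4) = 0.002776 K/W
R_total = 0.1265 K/W
Q = ΔT / R_total = 141 / 0.1265

Q ≈ 1110 W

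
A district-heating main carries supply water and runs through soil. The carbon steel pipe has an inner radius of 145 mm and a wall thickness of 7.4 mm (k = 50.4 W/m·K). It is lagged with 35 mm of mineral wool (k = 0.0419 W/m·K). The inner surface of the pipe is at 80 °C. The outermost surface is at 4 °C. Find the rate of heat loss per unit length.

Cylindrical conduction, so R = ln(r₂/r₁)/(2πkL) per layer, in series:
R_carbon steel pipe wall = ln(152.4/145)/(2π×50.4×1) = 1.572×10^-4 K/W
R_mineral wool = ln(187.4/152.4)/(2π×0.0419×1) = 0.7853 K/W
R_total = 0.7854 K/W
Q = ΔT/R_total = 76/0.7854

q′ ≈ 96.8 W/m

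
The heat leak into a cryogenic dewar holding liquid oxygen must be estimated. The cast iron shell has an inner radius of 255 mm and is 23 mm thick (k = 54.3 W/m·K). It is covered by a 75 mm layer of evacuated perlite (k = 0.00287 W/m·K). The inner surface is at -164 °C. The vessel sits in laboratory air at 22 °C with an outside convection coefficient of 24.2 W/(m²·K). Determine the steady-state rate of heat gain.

Q ≈ 8.77 W

Spherical conduction: R = (1/r_in − 1/r_out)/(4πk) per layer; series-sum.
R_cast iron shell = (1/0.255 − 1/0.278)/(4π×54.3) = 4.755×10^-4 K/W
R_evacuated perlite = (1/0.278 − 1/0.353)/(4π×0.00287) = 21.19 K/W
R_outer film = 1/(h·4πr_o²) = 1/(24.2×4π×0.353²) = 0.02639 K/W
R_total = 21.22 K/W
Q = ΔT/R_total = 186/21.22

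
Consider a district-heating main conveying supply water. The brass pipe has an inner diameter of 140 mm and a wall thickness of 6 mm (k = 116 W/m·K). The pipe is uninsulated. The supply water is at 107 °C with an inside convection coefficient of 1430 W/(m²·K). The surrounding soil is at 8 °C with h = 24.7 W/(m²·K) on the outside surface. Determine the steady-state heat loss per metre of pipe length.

q′ ≈ 1140 W/m

Cylindrical conduction, so R = ln(r₂/r₁)/(2πkL) per layer, in series:
R_inner film = 1/(h_i·2πr₁L) = 1/(1430×2π×0.07×1) = 0.00159 K/W
R_brass pipe wall = ln(76/70)/(2π×116×1) = 1.128×10^-4 K/W
R_outer film = 1/(h_o·2πr_oL) = 1/(24.7×2π×0.076×1) = 0.08478 K/W
R_total = 0.08649 K/W
Q = ΔT/R_total = 99/0.08649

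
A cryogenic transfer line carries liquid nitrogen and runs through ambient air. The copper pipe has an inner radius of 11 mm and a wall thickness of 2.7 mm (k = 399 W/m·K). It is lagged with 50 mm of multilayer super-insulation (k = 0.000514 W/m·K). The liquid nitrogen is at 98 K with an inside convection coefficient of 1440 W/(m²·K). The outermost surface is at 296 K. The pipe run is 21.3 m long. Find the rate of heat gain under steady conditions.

Q ≈ 8.86 W

Treating each annulus and film as a series resistance:
R_inner film = 1/(h_i·2πr₁L) = 1/(1440×2π×0.011×21.3) = 4.717×10^-4 K/W
R_copper pipe wall = ln(13.7/11)/(2π×399×21.3) = 4.111×10^-6 K/W
R_multilayer super-insulation = ln(63.7/13.7)/(2π×0.000514×21.3) = 22.34 K/W
R_total = 22.34 K/W
Q = ΔT/R_total = 198/22.34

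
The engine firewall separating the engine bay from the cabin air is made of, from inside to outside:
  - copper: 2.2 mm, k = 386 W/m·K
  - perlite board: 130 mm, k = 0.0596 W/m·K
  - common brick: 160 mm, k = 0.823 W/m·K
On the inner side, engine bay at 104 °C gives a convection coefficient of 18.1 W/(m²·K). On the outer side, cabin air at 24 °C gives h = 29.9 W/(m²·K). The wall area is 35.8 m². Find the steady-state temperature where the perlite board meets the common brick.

Thermal resistances in series:
R_inner film = 1/(h_i·A) = 1/(18.1×35.8) = 0.001543 K/W
R_copper = L/(kA) = 0.0022/(386×35.8) = 1.592×10^-7 K/W
R_perlite board = L/(kA) = 0.13/(0.0596×35.8) = 0.06093 K/W
R_common brick = L/(kA) = 0.16/(0.823×35.8) = 0.00543 K/W
R_outer film = 1/(h_o·A) = 1/(29.9×35.8) = 9.342×10^-4 K/W
R_total = 0.06884 K/W;  Q = ΔT/R_total = 80/0.06884 = 1162 W
T_interface = T_inner − Q·ΣR(inner→interface) = 104 − 1160×0.06247

T ≈ 31.4 °C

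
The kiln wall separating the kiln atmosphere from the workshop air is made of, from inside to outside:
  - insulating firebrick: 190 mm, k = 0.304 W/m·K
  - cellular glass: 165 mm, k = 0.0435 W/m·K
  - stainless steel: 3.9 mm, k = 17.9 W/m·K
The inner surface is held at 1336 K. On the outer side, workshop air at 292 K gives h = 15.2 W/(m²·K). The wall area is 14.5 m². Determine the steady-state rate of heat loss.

Q ≈ 3380 W

Thermal resistances in series:
R_insulating firebrick = L/(kA) = 0.19/(0.304×14.5) = 0.0431 K/W
R_cellular glass = L/(kA) = 0.165/(0.0435×14.5) = 0.2616 K/W
R_stainless steel = L/(kA) = 0.0039/(17.9×14.5) = 1.503×10^-5 K/W
R_outer film = 1/(h_o·A) = 1/(15.2×14.5) = 0.004537 K/W
R_total = 0.3092 K/W
Q = ΔT / R_total = 1044 / 0.3092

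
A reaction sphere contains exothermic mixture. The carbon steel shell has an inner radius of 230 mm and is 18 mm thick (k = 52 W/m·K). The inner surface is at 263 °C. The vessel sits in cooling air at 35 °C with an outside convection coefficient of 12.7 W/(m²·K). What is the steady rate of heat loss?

Q ≈ 2230 W

Each spherical layer contributes R = (1/r_i − 1/r_o)/(4πk):
R_carbon steel shell = (1/0.23 − 1/0.248)/(4π×52) = 4.829×10^-4 K/W
R_outer film = 1/(h·4πr_o²) = 1/(12.7×4π×0.248²) = 0.1019 K/W
R_total = 0.1024 K/W
Q = ΔT/R_total = 228/0.1024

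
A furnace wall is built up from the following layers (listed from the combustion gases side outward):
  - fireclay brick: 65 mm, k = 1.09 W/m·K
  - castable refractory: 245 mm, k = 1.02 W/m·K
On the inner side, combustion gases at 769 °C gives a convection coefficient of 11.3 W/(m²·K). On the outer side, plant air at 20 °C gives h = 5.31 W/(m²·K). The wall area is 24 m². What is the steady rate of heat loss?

Thermal resistances in series:
R_inner film = 1/(h_i·A) = 1/(11.3×24) = 0.003687 K/W
R_fireclay brick = L/(kA) = 0.065/(1.09×24) = 0.002485 K/W
R_castable refractory = L/(kA) = 0.245/(1.02×24) = 0.01001 K/W
R_outer film = 1/(h_o·A) = 1/(5.31×24) = 0.007847 K/W
R_total = 0.02403 K/W
Q = ΔT / R_total = 749 / 0.02403

Q ≈ 31200 W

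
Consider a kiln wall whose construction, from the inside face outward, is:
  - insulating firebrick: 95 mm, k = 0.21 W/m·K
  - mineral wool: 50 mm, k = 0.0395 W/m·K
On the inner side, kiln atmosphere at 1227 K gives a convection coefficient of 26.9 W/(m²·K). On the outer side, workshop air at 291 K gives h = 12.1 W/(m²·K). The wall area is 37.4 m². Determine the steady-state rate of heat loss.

Treating each layer as a thermal resistance in series:
R_inner film = 1/(h_i·A) = 1/(26.9×37.4) = 9.94×10^-4 K/W
R_insulating firebrick = L/(kA) = 0.095/(0.21×37.4) = 0.0121 K/W
R_mineral wool = L/(kA) = 0.05/(0.0395×37.4) = 0.03385 K/W
R_outer film = 1/(h_o·A) = 1/(12.1×37.4) = 0.00221 K/W
R_total = 0.04915 K/W
Q = ΔT / R_total = 936 / 0.04915

Q ≈ 19000 W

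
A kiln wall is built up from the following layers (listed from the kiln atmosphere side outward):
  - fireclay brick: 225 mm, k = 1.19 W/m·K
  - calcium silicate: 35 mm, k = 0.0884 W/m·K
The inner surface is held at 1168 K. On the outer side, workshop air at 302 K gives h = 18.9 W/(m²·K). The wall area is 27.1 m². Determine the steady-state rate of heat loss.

Series thermal resistances:
R_fireclay brick = L/(kA) = 0.225/(1.19×27.1) = 0.006977 K/W
R_calcium silicate = L/(kA) = 0.035/(0.0884×27.1) = 0.01461 K/W
R_outer film = 1/(h_o·A) = 1/(18.9×27.1) = 0.001952 K/W
R_total = 0.02354 K/W
Q = ΔT / R_total = 866 / 0.02354

Q ≈ 36800 W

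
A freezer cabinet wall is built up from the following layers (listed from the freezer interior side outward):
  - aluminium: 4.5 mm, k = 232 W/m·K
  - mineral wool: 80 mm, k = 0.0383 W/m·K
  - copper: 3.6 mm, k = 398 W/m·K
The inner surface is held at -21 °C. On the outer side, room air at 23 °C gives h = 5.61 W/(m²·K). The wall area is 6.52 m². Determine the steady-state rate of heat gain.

Q ≈ 127 W

Series thermal resistances:
R_aluminium = L/(kA) = 0.0045/(232×6.52) = 2.975×10^-6 K/W
R_mineral wool = L/(kA) = 0.08/(0.0383×6.52) = 0.3204 K/W
R_copper = L/(kA) = 0.0036/(398×6.52) = 1.387×10^-6 K/W
R_outer film = 1/(h_o·A) = 1/(5.61×6.52) = 0.02734 K/W
R_total = 0.3477 K/W
Q = ΔT / R_total = 44 / 0.3477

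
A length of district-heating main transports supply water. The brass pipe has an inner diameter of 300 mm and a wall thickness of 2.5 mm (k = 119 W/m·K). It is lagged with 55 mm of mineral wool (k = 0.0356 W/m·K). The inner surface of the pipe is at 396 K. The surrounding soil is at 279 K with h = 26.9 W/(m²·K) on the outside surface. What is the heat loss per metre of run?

Cylindrical conduction, so R = ln(r₂/r₁)/(2πkL) per layer, in series:
R_brass pipe wall = ln(152.5/150)/(2π×119×1) = 2.211×10^-5 K/W
R_mineral wool = ln(207.5/152.5)/(2π×0.0356×1) = 1.377 K/W
R_outer film = 1/(h_o·2πr_oL) = 1/(26.9×2π×0.2075×1) = 0.02851 K/W
R_total = 1.405 K/W
Q = ΔT/R_total = 117/1.405

q′ ≈ 83.3 W/m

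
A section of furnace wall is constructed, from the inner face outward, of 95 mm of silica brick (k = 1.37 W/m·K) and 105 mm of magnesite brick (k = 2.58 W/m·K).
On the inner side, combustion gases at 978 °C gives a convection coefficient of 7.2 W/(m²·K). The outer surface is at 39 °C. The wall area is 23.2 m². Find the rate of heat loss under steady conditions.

Q ≈ 87500 W

Thermal resistances in series:
R_inner film = 1/(h_i·A) = 1/(7.2×23.2) = 0.005987 K/W
R_silica brick = L/(kA) = 0.095/(1.37×23.2) = 0.002989 K/W
R_magnesite brick = L/(kA) = 0.105/(2.58×23.2) = 0.001754 K/W
R_total = 0.01073 K/W
Q = ΔT / R_total = 939 / 0.01073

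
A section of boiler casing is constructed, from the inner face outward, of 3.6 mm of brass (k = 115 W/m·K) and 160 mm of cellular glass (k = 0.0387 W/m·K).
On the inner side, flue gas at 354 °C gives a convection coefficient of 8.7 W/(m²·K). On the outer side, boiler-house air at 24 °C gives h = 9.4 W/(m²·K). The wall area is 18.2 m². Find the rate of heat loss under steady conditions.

Model the wall as resistances in series:
R_inner film = 1/(h_i·A) = 1/(8.7×18.2) = 0.006316 K/W
R_brass = L/(kA) = 0.0036/(115×18.2) = 1.72×10^-6 K/W
R_cellular glass = L/(kA) = 0.16/(0.0387×18.2) = 0.2272 K/W
R_outer film = 1/(h_o·A) = 1/(9.4×18.2) = 0.005845 K/W
R_total = 0.2393 K/W
Q = ΔT / R_total = 330 / 0.2393

Q ≈ 1380 W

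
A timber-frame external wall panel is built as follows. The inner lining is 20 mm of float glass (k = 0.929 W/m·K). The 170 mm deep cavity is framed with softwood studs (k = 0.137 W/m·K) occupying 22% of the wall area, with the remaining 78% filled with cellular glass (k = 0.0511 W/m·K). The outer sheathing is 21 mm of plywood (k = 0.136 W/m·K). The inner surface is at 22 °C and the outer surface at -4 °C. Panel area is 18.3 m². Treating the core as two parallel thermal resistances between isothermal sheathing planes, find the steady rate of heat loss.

Sheathing layers in series; stud and cavity paths in parallel between them.
R_inner = 0.02/(0.929×18.3) = 0.001176 K/W
R_stud  = 0.17/(0.137×0.22×18.3) = 0.3082 K/W
R_cav   = 0.17/(0.0511×0.78×18.3) = 0.2331 K/W
1/R_core = 1/R_stud + 1/R_cav → R_core = 0.1327 K/W
R_outer = 0.021/(0.136×18.3) = 0.008438 K/W
R_total = 0.1423 K/W
Q = ΔT/R_total = 26/0.1423

Q ≈ 183 W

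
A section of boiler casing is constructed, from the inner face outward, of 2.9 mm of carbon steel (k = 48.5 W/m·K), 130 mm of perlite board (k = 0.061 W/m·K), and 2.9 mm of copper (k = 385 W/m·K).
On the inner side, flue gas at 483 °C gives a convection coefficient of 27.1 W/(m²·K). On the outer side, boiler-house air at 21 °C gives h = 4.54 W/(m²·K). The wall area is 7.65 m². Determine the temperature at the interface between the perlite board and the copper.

Series thermal resistances:
R_inner film = 1/(h_i·A) = 1/(27.1×7.65) = 0.004824 K/W
R_carbon steel = L/(kA) = 0.0029/(48.5×7.65) = 7.816×10^-6 K/W
R_perlite board = L/(kA) = 0.13/(0.061×7.65) = 0.2786 K/W
R_copper = L/(kA) = 0.0029/(385×7.65) = 9.846×10^-7 K/W
R_outer film = 1/(h_o·A) = 1/(4.54×7.65) = 0.02879 K/W
R_total = 0.3122 K/W;  Q = ΔT/R_total = 462/0.3122 = 1480 W
T_interface = T_inner − Q·ΣR(inner→interface) = 483 − 1480×0.2834

T ≈ 63.6 °C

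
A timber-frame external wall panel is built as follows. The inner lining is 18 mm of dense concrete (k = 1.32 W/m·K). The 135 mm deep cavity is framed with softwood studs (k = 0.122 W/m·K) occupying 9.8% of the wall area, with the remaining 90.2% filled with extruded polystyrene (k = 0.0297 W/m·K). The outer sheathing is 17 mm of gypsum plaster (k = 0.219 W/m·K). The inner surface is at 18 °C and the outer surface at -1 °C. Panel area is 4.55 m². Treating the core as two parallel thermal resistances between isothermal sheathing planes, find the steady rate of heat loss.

Q ≈ 24.2 W

Sheathing layers in series; stud and cavity paths in parallel between them.
R_inner = 0.018/(1.32×4.55) = 0.002997 K/W
R_stud  = 0.135/(0.122×0.098×4.55) = 2.482 K/W
R_cav   = 0.135/(0.0297×0.902×4.55) = 1.108 K/W
1/R_core = 1/R_stud + 1/R_cav → R_core = 0.7658 K/W
R_outer = 0.017/(0.219×4.55) = 0.01706 K/W
R_total = 0.7858 K/W
Q = ΔT/R_total = 19/0.7858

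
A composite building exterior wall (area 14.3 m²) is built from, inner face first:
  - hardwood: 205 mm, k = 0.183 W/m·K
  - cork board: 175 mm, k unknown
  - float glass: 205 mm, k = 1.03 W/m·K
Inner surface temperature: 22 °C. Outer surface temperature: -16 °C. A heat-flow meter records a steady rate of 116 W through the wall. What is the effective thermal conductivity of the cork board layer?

k ≈ 0.052 W/(m·K)

Series thermal resistances:
R_hardwood = L/(kA) = 0.205/(0.183×14.3) = 0.07834 K/W
R_float glass = L/(kA) = 0.205/(1.03×14.3) = 0.01392 K/W
Sum of known resistances R_other = 0.09226 K/W
Total R = ΔT/Q = 38/116 = 0.3276 K/W
R_cork board = R_total − R_other = 0.2353 K/W
k = L/(R·A) = 0.175/(0.2353×14.3)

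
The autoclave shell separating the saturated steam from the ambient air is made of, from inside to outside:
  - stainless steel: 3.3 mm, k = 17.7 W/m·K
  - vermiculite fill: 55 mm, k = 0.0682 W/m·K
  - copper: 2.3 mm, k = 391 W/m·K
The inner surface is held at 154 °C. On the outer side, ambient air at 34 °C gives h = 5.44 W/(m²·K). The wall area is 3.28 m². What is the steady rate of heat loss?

Q ≈ 397 W

Model the wall as resistances in series:
R_stainless steel = L/(kA) = 0.0033/(17.7×3.28) = 5.684×10^-5 K/W
R_vermiculite fill = L/(kA) = 0.055/(0.0682×3.28) = 0.2459 K/W
R_copper = L/(kA) = 0.0023/(391×3.28) = 1.793×10^-6 K/W
R_outer film = 1/(h_o·A) = 1/(5.44×3.28) = 0.05604 K/W
R_total = 0.302 K/W
Q = ΔT / R_total = 120 / 0.302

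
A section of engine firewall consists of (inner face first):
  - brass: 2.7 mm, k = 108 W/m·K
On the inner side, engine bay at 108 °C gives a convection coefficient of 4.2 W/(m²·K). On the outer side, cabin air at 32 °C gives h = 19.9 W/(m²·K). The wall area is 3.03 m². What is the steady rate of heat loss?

Using the resistance-network approach (series):
R_inner film = 1/(h_i·A) = 1/(4.2×3.03) = 0.07858 K/W
R_brass = L/(kA) = 0.0027/(108×3.03) = 8.251×10^-6 K/W
R_outer film = 1/(h_o·A) = 1/(19.9×3.03) = 0.01658 K/W
R_total = 0.09517 K/W
Q = ΔT / R_total = 76 / 0.09517

Q ≈ 799 W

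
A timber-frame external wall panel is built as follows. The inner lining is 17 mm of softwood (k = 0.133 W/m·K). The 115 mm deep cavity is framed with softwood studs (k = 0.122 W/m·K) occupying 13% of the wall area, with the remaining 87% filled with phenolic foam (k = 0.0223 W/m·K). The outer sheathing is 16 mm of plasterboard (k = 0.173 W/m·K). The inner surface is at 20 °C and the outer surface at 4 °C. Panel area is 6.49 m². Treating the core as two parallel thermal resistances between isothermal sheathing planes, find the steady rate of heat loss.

Q ≈ 29.8 W

Sheathing layers in series; stud and cavity paths in parallel between them.
R_inner = 0.017/(0.133×6.49) = 0.01969 K/W
R_stud  = 0.115/(0.122×0.13×6.49) = 1.117 K/W
R_cav   = 0.115/(0.0223×0.87×6.49) = 0.9133 K/W
1/R_core = 1/R_stud + 1/R_cav → R_core = 0.5025 K/W
R_outer = 0.016/(0.173×6.49) = 0.01425 K/W
R_total = 0.5365 K/W
Q = ΔT/R_total = 16/0.5365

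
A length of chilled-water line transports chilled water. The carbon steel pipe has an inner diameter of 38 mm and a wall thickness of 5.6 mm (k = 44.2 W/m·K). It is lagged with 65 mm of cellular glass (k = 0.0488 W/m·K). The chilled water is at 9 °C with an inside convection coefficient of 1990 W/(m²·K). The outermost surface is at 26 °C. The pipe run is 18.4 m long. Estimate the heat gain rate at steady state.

Per-layer cylindrical resistances, series-summed:
R_inner film = 1/(h_i·2πr₁L) = 1/(1990×2π×0.019×18.4) = 2.288×10^-4 K/W
R_carbon steel pipe wall = ln(24.6/19)/(2π×44.2×18.4) = 5.055×10^-5 K/W
R_cellular glass = ln(89.6/24.6)/(2π×0.0488×18.4) = 0.2291 K/W
R_total = 0.2294 K/W
Q = ΔT/R_total = 17/0.2294

Q ≈ 74.1 W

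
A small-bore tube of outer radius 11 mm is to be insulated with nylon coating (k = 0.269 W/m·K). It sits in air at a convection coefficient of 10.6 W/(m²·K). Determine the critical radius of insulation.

r_cr ≈ 25.4 mm

For a cylinder r_cr = k/h = 0.269/10.6
r_cr = 25.4 mm; since the bare radius (11 mm) is below r_cr, adding a thin layer of insulation will *increase* heat loss.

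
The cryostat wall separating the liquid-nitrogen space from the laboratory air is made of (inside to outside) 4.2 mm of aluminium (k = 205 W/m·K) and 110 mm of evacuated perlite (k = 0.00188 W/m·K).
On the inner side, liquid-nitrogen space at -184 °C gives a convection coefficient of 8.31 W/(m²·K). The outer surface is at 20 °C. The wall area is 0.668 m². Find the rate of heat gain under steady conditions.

Q ≈ 2.32 W

Treating each layer as a thermal resistance in series:
R_inner film = 1/(h_i·A) = 1/(8.31×0.668) = 0.1801 K/W
R_aluminium = L/(kA) = 0.0042/(205×0.668) = 3.067×10^-5 K/W
R_evacuated perlite = L/(kA) = 0.11/(0.00188×0.668) = 87.59 K/W
R_total = 87.77 K/W
Q = ΔT / R_total = 204 / 87.77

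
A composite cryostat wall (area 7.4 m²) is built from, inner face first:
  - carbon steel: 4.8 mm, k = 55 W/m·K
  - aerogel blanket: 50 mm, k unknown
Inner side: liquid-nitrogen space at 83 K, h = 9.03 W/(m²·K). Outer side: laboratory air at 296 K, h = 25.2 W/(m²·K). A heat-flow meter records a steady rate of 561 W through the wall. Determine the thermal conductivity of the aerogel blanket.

Series thermal resistances:
R_inner film = 1/(h_i·A) = 1/(9.03×7.4) = 0.01497 K/W
R_carbon steel = L/(kA) = 0.0048/(55×7.4) = 1.179×10^-5 K/W
R_outer film = 1/(h_o·A) = 1/(25.2×7.4) = 0.005363 K/W
Sum of known resistances R_other = 0.02034 K/W
Total R = ΔT/Q = 213/561 = 0.3797 K/W
R_aerogel blanket = R_total − R_other = 0.3593 K/W
k = L/(R·A) = 0.05/(0.3593×7.4)

k ≈ 0.0188 W/(m·K)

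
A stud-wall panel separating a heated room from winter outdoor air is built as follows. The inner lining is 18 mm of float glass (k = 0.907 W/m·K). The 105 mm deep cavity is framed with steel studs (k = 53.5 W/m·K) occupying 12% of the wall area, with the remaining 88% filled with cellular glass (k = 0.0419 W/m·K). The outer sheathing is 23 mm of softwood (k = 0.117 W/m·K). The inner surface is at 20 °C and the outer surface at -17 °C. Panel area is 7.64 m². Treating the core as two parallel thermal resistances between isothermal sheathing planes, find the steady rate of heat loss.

Sheathing layers in series; stud and cavity paths in parallel between them.
R_inner = 0.018/(0.907×7.64) = 0.002598 K/W
R_stud  = 0.105/(53.5×0.12×7.64) = 0.002141 K/W
R_cav   = 0.105/(0.0419×0.88×7.64) = 0.3727 K/W
1/R_core = 1/R_stud + 1/R_cav → R_core = 0.002129 K/W
R_outer = 0.023/(0.117×7.64) = 0.02573 K/W
R_total = 0.03046 K/W
Q = ΔT/R_total = 37/0.03046

Q ≈ 1210 W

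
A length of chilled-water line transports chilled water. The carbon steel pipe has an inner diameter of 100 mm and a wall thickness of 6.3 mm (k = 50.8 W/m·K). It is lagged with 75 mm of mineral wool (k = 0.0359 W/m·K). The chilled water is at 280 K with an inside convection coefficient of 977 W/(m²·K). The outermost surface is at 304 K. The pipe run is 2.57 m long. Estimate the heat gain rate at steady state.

Cylindrical conduction, so R = ln(r₂/r₁)/(2πkL) per layer, in series:
R_inner film = 1/(h_i·2πr₁L) = 1/(977×2π×0.05×2.57) = 0.001268 K/W
R_carbon steel pipe wall = ln(56.3/50)/(2π×50.8×2.57) = 1.447×10^-4 K/W
R_mineral wool = ln(131.3/56.3)/(2π×0.0359×2.57) = 1.461 K/W
R_total = 1.462 K/W
Q = ΔT/R_total = 24/1.462

Q ≈ 16.4 W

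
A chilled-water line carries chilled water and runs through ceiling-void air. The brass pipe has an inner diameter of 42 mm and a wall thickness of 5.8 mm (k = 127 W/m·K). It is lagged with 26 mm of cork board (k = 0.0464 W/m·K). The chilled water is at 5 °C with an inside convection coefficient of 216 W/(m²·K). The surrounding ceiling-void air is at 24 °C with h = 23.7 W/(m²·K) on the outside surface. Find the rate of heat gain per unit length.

Cylindrical conduction, so R = ln(r₂/r₁)/(2πkL) per layer, in series:
R_inner film = 1/(h_i·2πr₁L) = 1/(216×2π×0.021×1) = 0.03509 K/W
R_brass pipe wall = ln(26.8/21)/(2π×127×1) = 3.056×10^-4 K/W
R_cork board = ln(52.8/26.8)/(2π×0.0464×1) = 2.326 K/W
R_outer film = 1/(h_o·2πr_oL) = 1/(23.7×2π×0.0528×1) = 0.1272 K/W
R_total = 2.489 K/W
Q = ΔT/R_total = 19/2.489

q′ ≈ 7.64 W/m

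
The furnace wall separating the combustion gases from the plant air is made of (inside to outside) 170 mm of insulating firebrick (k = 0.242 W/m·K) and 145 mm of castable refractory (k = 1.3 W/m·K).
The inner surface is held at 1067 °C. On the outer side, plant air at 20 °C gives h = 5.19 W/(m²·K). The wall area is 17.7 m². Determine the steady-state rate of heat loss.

Series thermal resistances:
R_insulating firebrick = L/(kA) = 0.17/(0.242×17.7) = 0.03969 K/W
R_castable refractory = L/(kA) = 0.145/(1.3×17.7) = 0.006302 K/W
R_outer film = 1/(h_o·A) = 1/(5.19×17.7) = 0.01089 K/W
R_total = 0.05688 K/W
Q = ΔT / R_total = 1047 / 0.05688

Q ≈ 18400 W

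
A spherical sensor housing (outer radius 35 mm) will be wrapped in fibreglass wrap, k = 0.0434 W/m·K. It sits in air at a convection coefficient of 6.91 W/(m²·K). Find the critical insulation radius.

For a sphere r_cr = 2k/h = 2×0.0434/6.91
r_cr = 12.6 mm; since the bare radius (35 mm) is above r_cr, any added insulation will reduce heat loss.

r_cr ≈ 12.6 mm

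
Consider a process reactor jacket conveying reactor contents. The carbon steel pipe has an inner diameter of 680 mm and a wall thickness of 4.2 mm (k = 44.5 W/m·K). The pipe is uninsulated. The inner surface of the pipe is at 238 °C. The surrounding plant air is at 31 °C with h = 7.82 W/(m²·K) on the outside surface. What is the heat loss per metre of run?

Cylindrical conduction, so R = ln(r₂/r₁)/(2πkL) per layer, in series:
R_carbon steel pipe wall = ln(344.2/340)/(2π×44.5×1) = 4.391×10^-5 K/W
R_outer film = 1/(h_o·2πr_oL) = 1/(7.82×2π×0.3442×1) = 0.05913 K/W
R_total = 0.05917 K/W
Q = ΔT/R_total = 207/0.05917

q′ ≈ 3500 W/m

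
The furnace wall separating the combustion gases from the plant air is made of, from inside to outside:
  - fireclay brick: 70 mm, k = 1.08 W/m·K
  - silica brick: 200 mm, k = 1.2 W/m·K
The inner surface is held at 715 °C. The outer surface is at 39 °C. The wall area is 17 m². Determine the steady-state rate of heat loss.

Treating each layer as a thermal resistance in series:
R_fireclay brick = L/(kA) = 0.07/(1.08×17) = 0.003813 K/W
R_silica brick = L/(kA) = 0.2/(1.2×17) = 0.009804 K/W
R_total = 0.01362 K/W
Q = ΔT / R_total = 676 / 0.01362

Q ≈ 49600 W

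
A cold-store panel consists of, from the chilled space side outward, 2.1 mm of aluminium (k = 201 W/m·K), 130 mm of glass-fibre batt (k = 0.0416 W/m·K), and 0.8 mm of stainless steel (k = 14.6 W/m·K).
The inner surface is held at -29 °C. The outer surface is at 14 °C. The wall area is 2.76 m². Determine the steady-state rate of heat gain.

Using the resistance-network approach (series):
R_aluminium = L/(kA) = 0.0021/(201×2.76) = 3.785×10^-6 K/W
R_glass-fibre batt = L/(kA) = 0.13/(0.0416×2.76) = 1.132 K/W
R_stainless steel = L/(kA) = 0.0008/(14.6×2.76) = 1.985×10^-5 K/W
R_total = 1.132 K/W
Q = ΔT / R_total = 43 / 1.132

Q ≈ 38 W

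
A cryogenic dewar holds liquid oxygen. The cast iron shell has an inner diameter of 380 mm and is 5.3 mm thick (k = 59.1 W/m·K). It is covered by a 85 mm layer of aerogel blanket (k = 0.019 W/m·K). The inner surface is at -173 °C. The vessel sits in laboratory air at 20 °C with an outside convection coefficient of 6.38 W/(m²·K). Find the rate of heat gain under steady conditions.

Spherical conduction: R = (1/r_in − 1/r_out)/(4πk) per layer; series-sum.
R_cast iron shell = (1/0.19 − 1/0.1953)/(4π×59.1) = 1.923×10^-4 K/W
R_aerogel blanket = (1/0.1953 − 1/0.2803)/(4π×0.019) = 6.503 K/W
R_outer film = 1/(h·4πr_o²) = 1/(6.38×4π×0.2803²) = 0.1588 K/W
R_total = 6.662 K/W
Q = ΔT/R_total = 193/6.662

Q ≈ 29 W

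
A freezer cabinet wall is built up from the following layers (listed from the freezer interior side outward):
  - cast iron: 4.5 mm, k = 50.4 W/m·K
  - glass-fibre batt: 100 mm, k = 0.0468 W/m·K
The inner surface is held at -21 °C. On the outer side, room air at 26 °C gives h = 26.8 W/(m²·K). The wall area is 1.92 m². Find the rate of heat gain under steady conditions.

Q ≈ 41.5 W

Series thermal resistances:
R_cast iron = L/(kA) = 0.0045/(50.4×1.92) = 4.65×10^-5 K/W
R_glass-fibre batt = L/(kA) = 0.1/(0.0468×1.92) = 1.113 K/W
R_outer film = 1/(h_o·A) = 1/(26.8×1.92) = 0.01943 K/W
R_total = 1.132 K/W
Q = ΔT / R_total = 47 / 1.132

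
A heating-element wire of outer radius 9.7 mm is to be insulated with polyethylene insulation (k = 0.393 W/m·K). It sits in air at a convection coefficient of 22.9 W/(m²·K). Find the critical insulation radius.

r_cr ≈ 17.2 mm

For a cylinder r_cr = k/h = 0.393/22.9
r_cr = 17.2 mm; since the bare radius (9.7 mm) is below r_cr, adding a thin layer of insulation will *increase* heat loss.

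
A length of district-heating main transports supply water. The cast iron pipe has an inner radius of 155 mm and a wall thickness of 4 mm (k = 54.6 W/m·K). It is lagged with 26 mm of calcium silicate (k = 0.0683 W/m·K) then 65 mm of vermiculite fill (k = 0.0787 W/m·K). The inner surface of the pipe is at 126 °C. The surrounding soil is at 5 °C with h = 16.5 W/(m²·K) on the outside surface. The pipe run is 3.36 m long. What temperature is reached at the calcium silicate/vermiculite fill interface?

Per-layer cylindrical resistances, series-summed:
R_cast iron pipe wall = ln(159/155)/(2π×54.6×3.36) = 2.21×10^-5 K/W
R_calcium silicate = ln(185/159)/(2π×0.0683×3.36) = 0.105 K/W
R_vermiculite fill = ln(250/185)/(2π×0.0787×3.36) = 0.1812 K/W
R_outer film = 1/(h_o·2πr_oL) = 1/(16.5×2π×0.25×3.36) = 0.01148 K/W
R_total = 0.2978 K/W
Q = ΔT/R_total = 121/0.2978
Q = 406 W
T_interface = T_inner − Q·ΣR(inner→interface) = 126 − 406×0.1051

T ≈ 83.3 °C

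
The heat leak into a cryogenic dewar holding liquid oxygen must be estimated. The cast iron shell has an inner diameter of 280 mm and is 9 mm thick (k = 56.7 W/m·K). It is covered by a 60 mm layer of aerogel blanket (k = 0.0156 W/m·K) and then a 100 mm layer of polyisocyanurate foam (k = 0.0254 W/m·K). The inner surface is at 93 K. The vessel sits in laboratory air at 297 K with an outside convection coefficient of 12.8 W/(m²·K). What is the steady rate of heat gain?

Radial (spherical) resistances in series:
R_cast iron shell = (1/0.14 − 1/0.149)/(4π×56.7) = 6.055×10^-4 K/W
R_aerogel blanket = (1/0.149 − 1/0.209)/(4π×0.0156) = 9.828 K/W
R_polyisocyanurate foam = (1/0.209 − 1/0.309)/(4π×0.0254) = 4.851 K/W
R_outer film = 1/(h·4πr_o²) = 1/(12.8×4π×0.309²) = 0.06511 K/W
R_total = 14.75 K/W
Q = ΔT/R_total = 204/14.75

Q ≈ 13.8 W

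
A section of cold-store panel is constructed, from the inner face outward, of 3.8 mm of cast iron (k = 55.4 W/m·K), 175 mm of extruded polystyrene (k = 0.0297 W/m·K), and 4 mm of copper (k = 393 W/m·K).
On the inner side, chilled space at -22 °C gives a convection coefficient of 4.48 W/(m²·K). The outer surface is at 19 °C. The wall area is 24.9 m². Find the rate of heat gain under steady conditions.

Q ≈ 167 W

Series thermal resistances:
R_inner film = 1/(h_i·A) = 1/(4.48×24.9) = 0.008964 K/W
R_cast iron = L/(kA) = 0.0038/(55.4×24.9) = 2.755×10^-6 K/W
R_extruded polystyrene = L/(kA) = 0.175/(0.0297×24.9) = 0.2366 K/W
R_copper = L/(kA) = 0.004/(393×24.9) = 4.088×10^-7 K/W
R_total = 0.2456 K/W
Q = ΔT / R_total = 41 / 0.2456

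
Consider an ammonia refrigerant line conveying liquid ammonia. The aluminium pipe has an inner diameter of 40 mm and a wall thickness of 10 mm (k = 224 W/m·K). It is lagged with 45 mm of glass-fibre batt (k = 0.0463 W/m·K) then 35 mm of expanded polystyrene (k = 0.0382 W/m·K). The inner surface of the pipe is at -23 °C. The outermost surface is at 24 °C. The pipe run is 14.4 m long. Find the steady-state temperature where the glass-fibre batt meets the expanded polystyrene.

For a radial system each layer contributes R = ln(r_out/r_in)/(2πkL); films add R = 1/(hA).
R_aluminium pipe wall = ln(30/20)/(2π×224×14.4) = 2.001×10^-5 K/W
R_glass-fibre batt = ln(75/30)/(2π×0.0463×14.4) = 0.2187 K/W
R_expanded polystyrene = ln(110/75)/(2π×0.0382×14.4) = 0.1108 K/W
R_total = 0.3296 K/W
Q = ΔT/R_total = 47/0.3296
Q = 143 W
T_interface = T_inner + Q·ΣR(inner→interface) = -23 + 143×0.2188

T ≈ 8.2 °C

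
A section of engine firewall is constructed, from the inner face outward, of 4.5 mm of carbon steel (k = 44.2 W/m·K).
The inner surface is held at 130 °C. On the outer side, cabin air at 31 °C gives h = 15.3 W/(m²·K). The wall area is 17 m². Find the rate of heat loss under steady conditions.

Q ≈ 25700 W

Treating each layer as a thermal resistance in series:
R_carbon steel = L/(kA) = 0.0045/(44.2×17) = 5.989×10^-6 K/W
R_outer film = 1/(h_o·A) = 1/(15.3×17) = 0.003845 K/W
R_total = 0.003851 K/W
Q = ΔT / R_total = 99 / 0.003851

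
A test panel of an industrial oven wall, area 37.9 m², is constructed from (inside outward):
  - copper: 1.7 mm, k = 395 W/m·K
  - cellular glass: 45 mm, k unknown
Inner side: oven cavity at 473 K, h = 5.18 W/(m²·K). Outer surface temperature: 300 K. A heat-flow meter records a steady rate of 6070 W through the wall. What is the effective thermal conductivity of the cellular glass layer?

k ≈ 0.0507 W/(m·K)

Model the wall as resistances in series:
R_inner film = 1/(h_i·A) = 1/(5.18×37.9) = 0.005094 K/W
R_copper = L/(kA) = 0.0017/(395×37.9) = 1.136×10^-7 K/W
Sum of known resistances R_other = 0.005094 K/W
Total R = ΔT/Q = 173/6070 = 0.0285 K/W
R_cellular glass = R_total − R_other = 0.02341 K/W
k = L/(R·A) = 0.045/(0.02341×37.9)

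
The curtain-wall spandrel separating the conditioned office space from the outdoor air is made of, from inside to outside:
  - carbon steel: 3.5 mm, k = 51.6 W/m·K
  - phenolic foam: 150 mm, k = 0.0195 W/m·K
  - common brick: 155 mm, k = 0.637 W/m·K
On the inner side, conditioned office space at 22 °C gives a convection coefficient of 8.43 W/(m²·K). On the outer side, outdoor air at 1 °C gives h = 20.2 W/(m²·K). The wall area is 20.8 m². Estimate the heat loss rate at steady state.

Thermal resistances in series:
R_inner film = 1/(h_i·A) = 1/(8.43×20.8) = 0.005703 K/W
R_carbon steel = L/(kA) = 0.0035/(51.6×20.8) = 3.261×10^-6 K/W
R_phenolic foam = L/(kA) = 0.15/(0.0195×20.8) = 0.3698 K/W
R_common brick = L/(kA) = 0.155/(0.637×20.8) = 0.0117 K/W
R_outer film = 1/(h_o·A) = 1/(20.2×20.8) = 0.00238 K/W
R_total = 0.3896 K/W
Q = ΔT / R_total = 21 / 0.3896

Q ≈ 53.9 W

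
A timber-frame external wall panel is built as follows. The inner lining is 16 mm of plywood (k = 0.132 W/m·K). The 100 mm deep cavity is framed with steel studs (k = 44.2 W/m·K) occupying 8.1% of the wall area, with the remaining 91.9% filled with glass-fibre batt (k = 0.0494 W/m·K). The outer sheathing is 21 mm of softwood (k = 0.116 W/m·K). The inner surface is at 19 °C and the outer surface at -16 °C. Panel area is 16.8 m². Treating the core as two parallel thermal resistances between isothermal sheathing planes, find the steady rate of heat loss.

Q ≈ 1780 W

Sheathing layers in series; stud and cavity paths in parallel between them.
R_inner = 0.016/(0.132×16.8) = 0.007215 K/W
R_stud  = 0.1/(44.2×0.081×16.8) = 0.001663 K/W
R_cav   = 0.1/(0.0494×0.919×16.8) = 0.1311 K/W
1/R_core = 1/R_stud + 1/R_cav → R_core = 0.001642 K/W
R_outer = 0.021/(0.116×16.8) = 0.01078 K/W
R_total = 0.01963 K/W
Q = ΔT/R_total = 35/0.01963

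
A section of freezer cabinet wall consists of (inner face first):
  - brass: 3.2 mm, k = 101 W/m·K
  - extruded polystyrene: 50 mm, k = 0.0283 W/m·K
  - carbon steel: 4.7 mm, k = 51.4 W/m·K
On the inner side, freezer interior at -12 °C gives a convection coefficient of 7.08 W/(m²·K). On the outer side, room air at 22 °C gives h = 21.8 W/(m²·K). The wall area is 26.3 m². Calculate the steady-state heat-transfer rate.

Series thermal resistances:
R_inner film = 1/(h_i·A) = 1/(7.08×26.3) = 0.00537 K/W
R_brass = L/(kA) = 0.0032/(101×26.3) = 1.205×10^-6 K/W
R_extruded polystyrene = L/(kA) = 0.05/(0.0283×26.3) = 0.06718 K/W
R_carbon steel = L/(kA) = 0.0047/(51.4×26.3) = 3.477×10^-6 K/W
R_outer film = 1/(h_o·A) = 1/(21.8×26.3) = 0.001744 K/W
R_total = 0.0743 K/W
Q = ΔT / R_total = 34 / 0.0743

Q ≈ 458 W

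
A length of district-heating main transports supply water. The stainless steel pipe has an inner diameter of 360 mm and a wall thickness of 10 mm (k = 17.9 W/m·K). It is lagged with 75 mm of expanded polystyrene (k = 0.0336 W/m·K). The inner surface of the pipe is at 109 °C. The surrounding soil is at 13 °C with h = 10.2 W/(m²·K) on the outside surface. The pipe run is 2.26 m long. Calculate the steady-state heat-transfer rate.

Treating each annulus and film as a series resistance:
R_stainless steel pipe wall = ln(190/180)/(2π×17.9×2.26) = 2.127×10^-4 K/W
R_expanded polystyrene = ln(265/190)/(2π×0.0336×2.26) = 0.6973 K/W
R_outer film = 1/(h_o·2πr_oL) = 1/(10.2×2π×0.265×2.26) = 0.02605 K/W
R_total = 0.7236 K/W
Q = ΔT/R_total = 96/0.7236

Q ≈ 133 W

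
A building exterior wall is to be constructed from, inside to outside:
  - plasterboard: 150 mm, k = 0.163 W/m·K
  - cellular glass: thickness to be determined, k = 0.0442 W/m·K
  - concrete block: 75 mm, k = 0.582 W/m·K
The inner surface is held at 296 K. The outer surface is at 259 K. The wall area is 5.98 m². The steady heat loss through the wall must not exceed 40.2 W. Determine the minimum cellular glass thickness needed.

Series thermal resistances:
R_plasterboard = L/(kA) = 0.15/(0.163×5.98) = 0.1539 K/W
R_concrete block = L/(kA) = 0.075/(0.582×5.98) = 0.02155 K/W
Sum of the known resistances R_other = 0.1754 K/W
Required total resistance R_tot = ΔT/Q_allow = 37/40.2 = 0.9204 K/W
R_cellular glass = R_tot − R_other = 0.745 K/W
L = R·k·A = 0.745×0.0442×5.98

L ≈ 197 mm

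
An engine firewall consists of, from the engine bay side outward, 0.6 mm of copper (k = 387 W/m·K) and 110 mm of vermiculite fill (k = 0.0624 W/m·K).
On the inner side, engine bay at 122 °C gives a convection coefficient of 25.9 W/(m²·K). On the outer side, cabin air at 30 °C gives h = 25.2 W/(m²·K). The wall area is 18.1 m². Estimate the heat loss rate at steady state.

Q ≈ 904 W

Thermal resistances in series:
R_inner film = 1/(h_i·A) = 1/(25.9×18.1) = 0.002133 K/W
R_copper = L/(kA) = 0.0006/(387×18.1) = 8.566×10^-8 K/W
R_vermiculite fill = L/(kA) = 0.11/(0.0624×18.1) = 0.09739 K/W
R_outer film = 1/(h_o·A) = 1/(25.2×18.1) = 0.002192 K/W
R_total = 0.1017 K/W
Q = ΔT / R_total = 92 / 0.1017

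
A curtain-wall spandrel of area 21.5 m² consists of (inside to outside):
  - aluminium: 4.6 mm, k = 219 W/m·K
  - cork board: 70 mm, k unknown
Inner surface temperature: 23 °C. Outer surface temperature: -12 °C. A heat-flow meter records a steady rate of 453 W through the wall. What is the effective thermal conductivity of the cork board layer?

k ≈ 0.0421 W/(m·K)

Treating each layer as a thermal resistance in series:
R_aluminium = L/(kA) = 0.0046/(219×21.5) = 9.77×10^-7 K/W
Sum of known resistances R_other = 9.77×10^-7 K/W
Total R = ΔT/Q = 35/453 = 0.07726 K/W
R_cork board = R_total − R_other = 0.07726 K/W
k = L/(R·A) = 0.07/(0.07726×21.5)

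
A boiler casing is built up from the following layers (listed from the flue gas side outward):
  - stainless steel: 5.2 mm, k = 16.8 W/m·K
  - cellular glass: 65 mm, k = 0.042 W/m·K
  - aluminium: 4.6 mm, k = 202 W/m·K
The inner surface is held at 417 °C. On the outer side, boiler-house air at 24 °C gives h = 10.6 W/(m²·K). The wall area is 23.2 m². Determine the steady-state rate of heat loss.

Q ≈ 5550 W

Model the wall as resistances in series:
R_stainless steel = L/(kA) = 0.0052/(16.8×23.2) = 1.334×10^-5 K/W
R_cellular glass = L/(kA) = 0.065/(0.042×23.2) = 0.06671 K/W
R_aluminium = L/(kA) = 0.0046/(202×23.2) = 9.816×10^-7 K/W
R_outer film = 1/(h_o·A) = 1/(10.6×23.2) = 0.004066 K/W
R_total = 0.07079 K/W
Q = ΔT / R_total = 393 / 0.07079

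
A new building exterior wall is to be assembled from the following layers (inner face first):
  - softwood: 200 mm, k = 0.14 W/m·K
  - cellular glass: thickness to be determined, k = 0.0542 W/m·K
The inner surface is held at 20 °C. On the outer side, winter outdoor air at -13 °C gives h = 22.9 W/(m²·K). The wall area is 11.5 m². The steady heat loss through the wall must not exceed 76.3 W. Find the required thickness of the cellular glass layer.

L ≈ 190 mm

Treating each layer as a thermal resistance in series:
R_softwood = L/(kA) = 0.2/(0.14×11.5) = 0.1242 K/W
R_outer film = 1/(h_o·A) = 1/(22.9×11.5) = 0.003797 K/W
Sum of the known resistances R_other = 0.128 K/W
Required total resistance R_tot = ΔT/Q_allow = 33/76.3 = 0.4325 K/W
R_cellular glass = R_tot − R_other = 0.3045 K/W
L = R·k·A = 0.3045×0.0542×11.5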